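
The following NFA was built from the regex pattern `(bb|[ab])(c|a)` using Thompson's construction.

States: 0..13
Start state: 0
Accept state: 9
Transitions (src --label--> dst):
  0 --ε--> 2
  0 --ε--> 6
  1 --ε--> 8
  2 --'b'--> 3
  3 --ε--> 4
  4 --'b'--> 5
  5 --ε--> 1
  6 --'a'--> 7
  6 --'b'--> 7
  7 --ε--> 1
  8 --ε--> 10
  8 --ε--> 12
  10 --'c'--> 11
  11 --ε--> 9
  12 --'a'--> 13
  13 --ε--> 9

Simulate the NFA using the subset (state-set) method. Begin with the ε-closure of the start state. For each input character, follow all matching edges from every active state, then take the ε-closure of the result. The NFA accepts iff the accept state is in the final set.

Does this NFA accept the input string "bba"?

Answer: ACCEPT

Trace:
S₀ = ε-closure({0}) = {0,2,6}
'b' @ 1: {1,3,4,7,8,10,12}
'b' @ 2: {1,5,8,10,12}
'a' @ 3: {9,13}  ✓accept
final: {9,13}; accept 9 in set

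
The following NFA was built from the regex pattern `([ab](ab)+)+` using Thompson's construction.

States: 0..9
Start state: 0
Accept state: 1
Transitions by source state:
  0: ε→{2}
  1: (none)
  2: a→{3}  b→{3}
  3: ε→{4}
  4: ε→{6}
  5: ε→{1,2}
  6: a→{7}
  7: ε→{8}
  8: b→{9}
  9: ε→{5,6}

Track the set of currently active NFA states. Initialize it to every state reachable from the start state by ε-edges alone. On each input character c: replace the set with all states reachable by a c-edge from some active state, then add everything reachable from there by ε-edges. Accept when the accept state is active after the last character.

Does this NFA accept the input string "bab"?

Answer: ACCEPT

Trace:
initial (ε-close {0}): {0,2}
'b' @ 1: {3,4,6}
'a' @ 2: {7,8}
'b' @ 3: {1,2,5,6,9}  (accept∈set)
final: {1,2,5,6,9}; accept 1 in set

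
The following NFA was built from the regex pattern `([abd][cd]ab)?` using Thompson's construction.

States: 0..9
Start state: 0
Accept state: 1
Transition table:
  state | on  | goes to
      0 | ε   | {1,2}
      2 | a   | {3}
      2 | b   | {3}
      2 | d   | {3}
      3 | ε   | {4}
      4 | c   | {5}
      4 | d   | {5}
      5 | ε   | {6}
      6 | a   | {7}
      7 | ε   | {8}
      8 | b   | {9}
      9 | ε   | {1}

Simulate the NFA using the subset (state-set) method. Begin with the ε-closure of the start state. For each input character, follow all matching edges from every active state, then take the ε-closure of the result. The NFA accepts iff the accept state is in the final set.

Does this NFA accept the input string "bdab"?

Answer: ACCEPT

Trace:
S₀ = ε-closure({0}) = {0,1,2}
'b' @ 1: {3,4}
'd' @ 2: {5,6}
'a' @ 3: {7,8}
'b' @ 4: {1,9}  [accepting]
end set {1,9} — state 1 in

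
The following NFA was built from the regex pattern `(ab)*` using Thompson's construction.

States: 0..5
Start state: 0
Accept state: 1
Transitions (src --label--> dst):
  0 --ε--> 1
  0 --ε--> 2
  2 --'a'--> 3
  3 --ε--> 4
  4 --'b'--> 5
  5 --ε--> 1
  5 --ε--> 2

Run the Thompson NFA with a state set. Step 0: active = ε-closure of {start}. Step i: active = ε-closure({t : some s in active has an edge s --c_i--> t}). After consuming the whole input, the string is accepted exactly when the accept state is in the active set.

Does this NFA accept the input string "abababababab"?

S₀ = ε-closure({0}) = {0,1,2}
'a' @ 1: {3,4}
'b' @ 2: {1,2,5}  (accept∈set)
'a' @ 3: {3,4}
'b' @ 4: {1,2,5}  (accept∈set)
'a' @ 5: {3,4}
'b' @ 6: {1,2,5}  (accept∈set)
'a' @ 7: {3,4}
'b' @ 8: {1,2,5}  (accept∈set)
'a' @ 9: {3,4}
'b' @ 10: {1,2,5}  (accept∈set)
'a' @ 11: {3,4}
'b' @ 12: {1,2,5}  (accept∈set)
after full input: {1,2,5}  (accept=1 in)

Answer: ACCEPT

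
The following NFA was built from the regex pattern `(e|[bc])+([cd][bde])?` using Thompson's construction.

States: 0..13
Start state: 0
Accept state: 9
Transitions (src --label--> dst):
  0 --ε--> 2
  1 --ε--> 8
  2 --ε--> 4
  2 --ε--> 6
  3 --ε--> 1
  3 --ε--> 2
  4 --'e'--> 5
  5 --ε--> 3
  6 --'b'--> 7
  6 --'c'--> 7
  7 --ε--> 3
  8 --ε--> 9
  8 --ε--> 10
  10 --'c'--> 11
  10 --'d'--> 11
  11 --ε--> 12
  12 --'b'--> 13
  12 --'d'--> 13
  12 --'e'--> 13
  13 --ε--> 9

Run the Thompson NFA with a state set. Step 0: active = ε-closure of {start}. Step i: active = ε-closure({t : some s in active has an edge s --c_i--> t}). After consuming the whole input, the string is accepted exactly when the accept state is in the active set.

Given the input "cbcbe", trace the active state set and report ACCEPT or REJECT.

Answer: ACCEPT

Trace:
S₀ = ε-closure({0}) = {0,2,4,6}
'c' @ 1: {1,2,3,4,6,7,8,9,10}  [accepting]
'b' @ 2: {1,2,3,4,6,7,8,9,10}  [accepting]
'c' @ 3: {1,2,3,4,6,7,8,9,10,11,12}  [accepting]
'b' @ 4: {1,2,3,4,6,7,8,9,10,13}  [accepting]
'e' @ 5: {1,2,3,4,5,6,8,9,10}  [accepting]
end set {1,2,3,4,5,6,8,9,10} — state 9 in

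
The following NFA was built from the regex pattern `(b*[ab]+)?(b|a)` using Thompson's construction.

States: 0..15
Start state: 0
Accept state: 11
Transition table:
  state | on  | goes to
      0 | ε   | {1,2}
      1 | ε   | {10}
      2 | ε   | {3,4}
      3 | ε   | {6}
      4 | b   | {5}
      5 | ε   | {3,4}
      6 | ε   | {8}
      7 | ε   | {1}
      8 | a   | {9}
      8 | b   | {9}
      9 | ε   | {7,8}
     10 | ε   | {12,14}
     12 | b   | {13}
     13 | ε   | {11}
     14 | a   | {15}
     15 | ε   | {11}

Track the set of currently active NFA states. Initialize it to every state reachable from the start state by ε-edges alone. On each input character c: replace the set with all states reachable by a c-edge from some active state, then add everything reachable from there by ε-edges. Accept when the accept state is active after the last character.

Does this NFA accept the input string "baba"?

Answer: ACCEPT

Steps:
S₀ = ε-closure({0}) = {0,1,2,3,4,6,8,10,12,14}
'b' @ 1: {1,3,4,5,6,7,8,9,10,11,12,13,14}  ✓accept
'a' @ 2: {1,7,8,9,10,11,12,14,15}  ✓accept
'b' @ 3: {1,7,8,9,10,11,12,13,14}  ✓accept
'a' @ 4: {1,7,8,9,10,11,12,14,15}  ✓accept
after full input: {1,7,8,9,10,11,12,14,15}  (accept=11 in)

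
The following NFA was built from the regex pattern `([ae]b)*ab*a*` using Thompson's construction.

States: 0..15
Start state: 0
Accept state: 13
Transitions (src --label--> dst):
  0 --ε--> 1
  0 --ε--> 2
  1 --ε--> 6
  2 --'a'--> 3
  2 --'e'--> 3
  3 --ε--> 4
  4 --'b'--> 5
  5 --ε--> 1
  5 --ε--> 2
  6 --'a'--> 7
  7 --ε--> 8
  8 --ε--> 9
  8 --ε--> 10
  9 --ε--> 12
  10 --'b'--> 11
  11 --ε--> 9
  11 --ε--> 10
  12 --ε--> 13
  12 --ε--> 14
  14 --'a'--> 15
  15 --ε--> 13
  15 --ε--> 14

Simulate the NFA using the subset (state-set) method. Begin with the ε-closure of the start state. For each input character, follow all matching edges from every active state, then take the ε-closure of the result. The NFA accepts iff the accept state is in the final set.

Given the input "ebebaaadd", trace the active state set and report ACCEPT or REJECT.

Answer: REJECT

Derivation:
S₀ = ε-closure({0}) = {0,1,2,6}
'e' @ 1: {3,4}
'b' @ 2: {1,2,5,6}
'e' @ 3: {3,4}
'b' @ 4: {1,2,5,6}
'a' @ 5: {3,4,7,8,9,10,12,13,14}  (accept∈set)
'a' @ 6: {13,14,15}  (accept∈set)
'a' @ 7: {13,14,15}  (accept∈set)
'd' @ 8: {}  — dead — no transitions
rest 'd' ignored (set empty)
final: {}; accept 13 not in set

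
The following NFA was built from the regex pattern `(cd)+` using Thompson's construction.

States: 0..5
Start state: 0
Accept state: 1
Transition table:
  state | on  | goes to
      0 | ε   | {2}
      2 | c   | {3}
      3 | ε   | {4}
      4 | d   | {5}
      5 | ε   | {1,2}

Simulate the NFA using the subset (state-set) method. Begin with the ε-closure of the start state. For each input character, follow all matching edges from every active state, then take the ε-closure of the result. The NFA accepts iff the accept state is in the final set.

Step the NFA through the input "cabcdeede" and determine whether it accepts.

Answer: REJECT

Trace:
S₀ = ε-closure({0}) = {0,2}
'c' @ 1: {3,4}
'a' @ 2: {}  — state set empty
rest 'bcdeede' ignored (set empty)
end set {} — state 1 not in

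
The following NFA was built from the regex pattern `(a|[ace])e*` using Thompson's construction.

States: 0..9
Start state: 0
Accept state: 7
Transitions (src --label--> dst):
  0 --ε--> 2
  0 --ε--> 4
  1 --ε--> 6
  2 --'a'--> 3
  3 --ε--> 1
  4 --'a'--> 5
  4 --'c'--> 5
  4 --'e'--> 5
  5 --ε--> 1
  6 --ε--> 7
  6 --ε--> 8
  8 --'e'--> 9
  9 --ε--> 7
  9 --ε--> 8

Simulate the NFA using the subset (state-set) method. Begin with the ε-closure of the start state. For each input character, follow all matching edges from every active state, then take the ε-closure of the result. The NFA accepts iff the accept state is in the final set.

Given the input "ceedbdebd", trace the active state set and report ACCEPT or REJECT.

S₀ = ε-closure({0}) = {0,2,4}
'c' @ 1: {1,5,6,7,8}  ✓accept
'e' @ 2: {7,8,9}  ✓accept
'e' @ 3: {7,8,9}  ✓accept
'd' @ 4: {}  — dead — no transitions
rest 'bdebd' ignored (set empty)
after full input: {}  (accept=7 not in)

Answer: REJECT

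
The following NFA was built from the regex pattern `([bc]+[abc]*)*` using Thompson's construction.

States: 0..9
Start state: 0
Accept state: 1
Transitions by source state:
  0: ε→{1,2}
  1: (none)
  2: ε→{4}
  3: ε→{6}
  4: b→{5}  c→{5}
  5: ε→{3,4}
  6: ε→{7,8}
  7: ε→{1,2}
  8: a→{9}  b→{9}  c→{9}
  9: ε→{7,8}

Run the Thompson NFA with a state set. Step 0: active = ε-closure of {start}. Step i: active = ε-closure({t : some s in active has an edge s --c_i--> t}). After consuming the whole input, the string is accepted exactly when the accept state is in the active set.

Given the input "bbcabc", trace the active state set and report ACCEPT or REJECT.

Answer: ACCEPT

Steps:
S₀ = ε-closure({0}) = {0,1,2,4}
'b' @ 1: {1,2,3,4,5,6,7,8}  [accepting]
'b' @ 2: {1,2,3,4,5,6,7,8,9}  [accepting]
'c' @ 3: {1,2,3,4,5,6,7,8,9}  [accepting]
'a' @ 4: {1,2,4,7,8,9}  [accepting]
'b' @ 5: {1,2,3,4,5,6,7,8,9}  [accepting]
'c' @ 6: {1,2,3,4,5,6,7,8,9}  [accepting]
final: {1,2,3,4,5,6,7,8,9}; accept 1 in set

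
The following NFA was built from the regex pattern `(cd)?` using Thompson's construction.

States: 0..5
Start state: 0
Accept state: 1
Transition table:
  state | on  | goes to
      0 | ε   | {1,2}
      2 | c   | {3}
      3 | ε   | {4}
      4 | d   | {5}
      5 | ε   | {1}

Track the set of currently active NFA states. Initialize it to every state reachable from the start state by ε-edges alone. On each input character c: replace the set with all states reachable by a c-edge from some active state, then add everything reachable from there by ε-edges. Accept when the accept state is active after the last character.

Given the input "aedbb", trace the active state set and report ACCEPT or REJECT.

Answer: REJECT

Steps:
start: ε-closure({0}) = {0,1,2}
'a' @ 1: {}  — dead — no transitions
rest 'edbb' ignored (set empty)
final: {}; accept 1 not in set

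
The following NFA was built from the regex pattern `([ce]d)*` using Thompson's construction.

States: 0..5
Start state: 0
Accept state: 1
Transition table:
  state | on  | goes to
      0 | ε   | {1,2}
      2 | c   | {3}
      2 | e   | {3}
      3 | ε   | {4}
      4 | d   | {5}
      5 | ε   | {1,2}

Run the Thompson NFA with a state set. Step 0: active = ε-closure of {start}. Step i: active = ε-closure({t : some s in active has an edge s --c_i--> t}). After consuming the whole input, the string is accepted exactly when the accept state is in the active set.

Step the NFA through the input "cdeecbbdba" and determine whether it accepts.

initial (ε-close {0}): {0,1,2}
'c' @ 1: {3,4}
'd' @ 2: {1,2,5}  [accepting]
'e' @ 3: {3,4}
'e' @ 4: {}  — no active states
rest 'cbbdba' ignored (set empty)
after full input: {}  (accept=1 not in)

Answer: REJECT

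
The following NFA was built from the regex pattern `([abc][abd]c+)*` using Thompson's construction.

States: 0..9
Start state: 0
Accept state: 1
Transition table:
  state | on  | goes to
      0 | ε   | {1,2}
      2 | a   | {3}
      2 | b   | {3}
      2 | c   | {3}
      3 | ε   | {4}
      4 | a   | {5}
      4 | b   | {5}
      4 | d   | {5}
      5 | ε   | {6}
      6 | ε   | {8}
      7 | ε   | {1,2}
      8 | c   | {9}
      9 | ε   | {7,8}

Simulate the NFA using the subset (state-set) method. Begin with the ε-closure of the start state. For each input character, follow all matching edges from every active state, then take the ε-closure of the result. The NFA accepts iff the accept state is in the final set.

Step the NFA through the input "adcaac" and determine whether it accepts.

Answer: ACCEPT

Derivation:
start: ε-closure({0}) = {0,1,2}
'a' @ 1: {3,4}
'd' @ 2: {5,6,8}
'c' @ 3: {1,2,7,8,9}  ✓accept
'a' @ 4: {3,4}
'a' @ 5: {5,6,8}
'c' @ 6: {1,2,7,8,9}  ✓accept
final: {1,2,7,8,9}; accept 1 in set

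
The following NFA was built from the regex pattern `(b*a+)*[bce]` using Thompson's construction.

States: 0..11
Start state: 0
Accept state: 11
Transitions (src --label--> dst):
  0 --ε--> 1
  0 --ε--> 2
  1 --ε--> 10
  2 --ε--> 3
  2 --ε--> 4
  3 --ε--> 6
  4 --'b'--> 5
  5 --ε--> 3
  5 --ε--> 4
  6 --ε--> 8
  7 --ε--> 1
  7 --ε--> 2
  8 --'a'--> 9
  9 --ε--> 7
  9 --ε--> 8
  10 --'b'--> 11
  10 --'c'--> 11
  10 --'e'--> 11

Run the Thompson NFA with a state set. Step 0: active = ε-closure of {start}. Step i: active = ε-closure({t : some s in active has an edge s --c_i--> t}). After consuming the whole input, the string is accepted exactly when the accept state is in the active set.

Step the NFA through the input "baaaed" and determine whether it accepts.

Answer: REJECT

Derivation:
start: ε-closure({0}) = {0,1,2,3,4,6,8,10}
'b' @ 1: {3,4,5,6,8,11}  [accepting]
'a' @ 2: {1,2,3,4,6,7,8,9,10}
'a' @ 3: {1,2,3,4,6,7,8,9,10}
'a' @ 4: {1,2,3,4,6,7,8,9,10}
'e' @ 5: {11}  [accepting]
'd' @ 6: {}  — state set empty
end set {} — state 11 not in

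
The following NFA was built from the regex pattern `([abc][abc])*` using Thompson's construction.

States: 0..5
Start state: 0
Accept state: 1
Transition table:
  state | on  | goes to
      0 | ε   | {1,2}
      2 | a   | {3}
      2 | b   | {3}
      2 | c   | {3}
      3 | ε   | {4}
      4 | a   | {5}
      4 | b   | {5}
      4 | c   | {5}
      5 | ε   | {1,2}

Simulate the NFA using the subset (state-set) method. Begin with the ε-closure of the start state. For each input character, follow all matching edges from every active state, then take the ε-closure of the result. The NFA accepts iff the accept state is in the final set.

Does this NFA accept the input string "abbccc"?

initial (ε-close {0}): {0,1,2}
'a' @ 1: {3,4}
'b' @ 2: {1,2,5}  ✓accept
'b' @ 3: {3,4}
'c' @ 4: {1,2,5}  ✓accept
'c' @ 5: {3,4}
'c' @ 6: {1,2,5}  ✓accept
final: {1,2,5}; accept 1 in set

Answer: ACCEPT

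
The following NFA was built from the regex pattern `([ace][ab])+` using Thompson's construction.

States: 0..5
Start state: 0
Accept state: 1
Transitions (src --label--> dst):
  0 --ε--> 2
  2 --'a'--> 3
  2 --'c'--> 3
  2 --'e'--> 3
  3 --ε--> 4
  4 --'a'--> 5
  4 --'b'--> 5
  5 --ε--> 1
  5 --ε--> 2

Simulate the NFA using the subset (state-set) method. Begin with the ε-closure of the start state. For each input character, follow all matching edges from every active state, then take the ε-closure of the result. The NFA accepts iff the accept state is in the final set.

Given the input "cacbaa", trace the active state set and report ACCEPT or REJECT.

Answer: ACCEPT

Steps:
initial (ε-close {0}): {0,2}
'c' @ 1: {3,4}
'a' @ 2: {1,2,5}  (accept∈set)
'c' @ 3: {3,4}
'b' @ 4: {1,2,5}  (accept∈set)
'a' @ 5: {3,4}
'a' @ 6: {1,2,5}  (accept∈set)
end set {1,2,5} — state 1 in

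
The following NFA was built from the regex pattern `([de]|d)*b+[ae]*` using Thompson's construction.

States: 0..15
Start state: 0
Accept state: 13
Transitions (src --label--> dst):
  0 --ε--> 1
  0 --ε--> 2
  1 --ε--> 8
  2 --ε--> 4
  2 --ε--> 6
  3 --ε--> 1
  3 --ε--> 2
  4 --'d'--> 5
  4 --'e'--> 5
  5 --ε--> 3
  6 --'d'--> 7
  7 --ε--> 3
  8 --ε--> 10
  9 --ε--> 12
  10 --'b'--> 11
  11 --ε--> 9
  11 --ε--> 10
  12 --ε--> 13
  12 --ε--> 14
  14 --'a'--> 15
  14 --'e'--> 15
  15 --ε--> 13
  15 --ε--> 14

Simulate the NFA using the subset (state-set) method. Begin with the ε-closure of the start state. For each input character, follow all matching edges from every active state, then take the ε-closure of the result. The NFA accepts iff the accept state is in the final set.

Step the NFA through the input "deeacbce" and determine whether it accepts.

S₀ = ε-closure({0}) = {0,1,2,4,6,8,10}
'd' @ 1: {1,2,3,4,5,6,7,8,10}
'e' @ 2: {1,2,3,4,5,6,8,10}
'e' @ 3: {1,2,3,4,5,6,8,10}
'a' @ 4: {}  — no active states
rest 'cbce' ignored (set empty)
end set {} — state 13 not in

Answer: REJECT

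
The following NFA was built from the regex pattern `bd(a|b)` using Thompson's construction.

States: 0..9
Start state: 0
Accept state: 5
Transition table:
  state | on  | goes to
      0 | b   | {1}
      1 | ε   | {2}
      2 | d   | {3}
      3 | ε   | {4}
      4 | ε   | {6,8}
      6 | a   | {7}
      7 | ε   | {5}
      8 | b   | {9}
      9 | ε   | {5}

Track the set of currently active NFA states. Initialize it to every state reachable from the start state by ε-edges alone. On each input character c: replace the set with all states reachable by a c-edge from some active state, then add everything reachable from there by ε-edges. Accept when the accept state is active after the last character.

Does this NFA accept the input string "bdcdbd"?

start: ε-closure({0}) = {0}
'b' @ 1: {1,2}
'd' @ 2: {3,4,6,8}
'c' @ 3: {}  — state set empty
rest 'dbd' ignored (set empty)
after full input: {}  (accept=5 not in)

Answer: REJECT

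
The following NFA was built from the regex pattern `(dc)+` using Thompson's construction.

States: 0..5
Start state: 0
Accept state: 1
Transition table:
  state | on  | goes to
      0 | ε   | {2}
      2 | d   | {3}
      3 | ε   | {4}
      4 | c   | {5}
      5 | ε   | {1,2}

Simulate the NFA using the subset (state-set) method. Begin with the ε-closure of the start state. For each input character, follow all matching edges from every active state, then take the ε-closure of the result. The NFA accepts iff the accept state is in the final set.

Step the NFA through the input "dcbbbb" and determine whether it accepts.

initial (ε-close {0}): {0,2}
'd' @ 1: {3,4}
'c' @ 2: {1,2,5}  (accept∈set)
'b' @ 3: {}  — no active states
rest 'bbb' ignored (set empty)
final: {}; accept 1 not in set

Answer: REJECT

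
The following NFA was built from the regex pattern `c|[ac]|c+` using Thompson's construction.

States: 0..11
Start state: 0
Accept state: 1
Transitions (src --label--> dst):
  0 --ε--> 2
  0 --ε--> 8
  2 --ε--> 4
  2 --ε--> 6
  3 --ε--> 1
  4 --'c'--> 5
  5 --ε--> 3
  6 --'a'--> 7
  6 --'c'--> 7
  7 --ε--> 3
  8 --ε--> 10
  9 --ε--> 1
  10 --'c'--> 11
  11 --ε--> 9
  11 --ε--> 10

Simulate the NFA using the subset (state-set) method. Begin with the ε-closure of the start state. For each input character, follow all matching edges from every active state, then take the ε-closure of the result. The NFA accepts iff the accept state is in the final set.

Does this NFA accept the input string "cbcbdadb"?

initial (ε-close {0}): {0,2,4,6,8,10}
'c' @ 1: {1,3,5,7,9,10,11}  [accepting]
'b' @ 2: {}  — no active states
rest 'cbdadb' ignored (set empty)
after full input: {}  (accept=1 not in)

Answer: REJECT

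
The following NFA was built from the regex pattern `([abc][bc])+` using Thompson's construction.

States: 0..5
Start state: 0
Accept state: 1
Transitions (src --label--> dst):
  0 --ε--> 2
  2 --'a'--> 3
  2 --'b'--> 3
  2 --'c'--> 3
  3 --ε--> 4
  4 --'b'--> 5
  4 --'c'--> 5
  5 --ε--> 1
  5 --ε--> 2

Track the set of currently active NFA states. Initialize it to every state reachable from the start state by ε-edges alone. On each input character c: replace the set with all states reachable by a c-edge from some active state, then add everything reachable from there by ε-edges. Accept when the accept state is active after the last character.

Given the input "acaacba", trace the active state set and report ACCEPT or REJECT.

start: ε-closure({0}) = {0,2}
'a' @ 1: {3,4}
'c' @ 2: {1,2,5}  [accepting]
'a' @ 3: {3,4}
'a' @ 4: {}  — state set empty
rest 'cba' ignored (set empty)
end set {} — state 1 not in

Answer: REJECT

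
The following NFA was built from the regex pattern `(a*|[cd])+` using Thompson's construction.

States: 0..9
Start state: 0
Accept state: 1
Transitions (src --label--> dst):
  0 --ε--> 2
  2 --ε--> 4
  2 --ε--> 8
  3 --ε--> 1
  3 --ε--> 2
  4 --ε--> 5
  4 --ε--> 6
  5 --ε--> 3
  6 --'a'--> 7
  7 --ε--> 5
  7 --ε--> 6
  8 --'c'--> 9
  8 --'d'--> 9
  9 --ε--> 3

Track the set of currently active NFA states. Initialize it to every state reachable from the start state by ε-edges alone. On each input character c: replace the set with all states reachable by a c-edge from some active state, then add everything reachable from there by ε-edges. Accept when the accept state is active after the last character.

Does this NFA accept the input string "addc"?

Answer: ACCEPT

Derivation:
initial (ε-close {0}): {0,1,2,3,4,5,6,8}
'a' @ 1: {1,2,3,4,5,6,7,8}  (accept∈set)
'd' @ 2: {1,2,3,4,5,6,8,9}  (accept∈set)
'd' @ 3: {1,2,3,4,5,6,8,9}  (accept∈set)
'c' @ 4: {1,2,3,4,5,6,8,9}  (accept∈set)
after full input: {1,2,3,4,5,6,8,9}  (accept=1 in)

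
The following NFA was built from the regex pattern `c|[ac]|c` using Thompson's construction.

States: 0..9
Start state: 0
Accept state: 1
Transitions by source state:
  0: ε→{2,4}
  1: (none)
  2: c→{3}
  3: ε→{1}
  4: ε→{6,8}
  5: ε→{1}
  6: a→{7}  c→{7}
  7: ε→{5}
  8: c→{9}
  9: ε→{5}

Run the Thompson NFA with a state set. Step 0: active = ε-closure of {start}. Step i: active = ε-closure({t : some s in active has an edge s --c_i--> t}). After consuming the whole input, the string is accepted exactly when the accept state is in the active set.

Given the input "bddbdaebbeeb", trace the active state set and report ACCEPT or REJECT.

Answer: REJECT

Derivation:
start: ε-closure({0}) = {0,2,4,6,8}
'b' @ 1: {}  — dead — no transitions
rest 'ddbdaebbeeb' ignored (set empty)
after full input: {}  (accept=1 not in)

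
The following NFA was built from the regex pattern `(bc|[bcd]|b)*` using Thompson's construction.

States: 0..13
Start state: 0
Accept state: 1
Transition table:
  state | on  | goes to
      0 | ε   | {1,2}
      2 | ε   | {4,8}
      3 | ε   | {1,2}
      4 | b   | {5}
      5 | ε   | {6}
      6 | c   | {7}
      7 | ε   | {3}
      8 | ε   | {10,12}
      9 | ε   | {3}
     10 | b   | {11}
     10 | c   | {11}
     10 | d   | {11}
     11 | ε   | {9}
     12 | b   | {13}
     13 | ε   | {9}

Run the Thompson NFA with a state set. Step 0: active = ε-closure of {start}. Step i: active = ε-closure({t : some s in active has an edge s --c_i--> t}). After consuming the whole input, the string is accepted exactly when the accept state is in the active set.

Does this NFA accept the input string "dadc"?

start: ε-closure({0}) = {0,1,2,4,8,10,12}
'd' @ 1: {1,2,3,4,8,9,10,11,12}  ✓accept
'a' @ 2: {}  — no active states
rest 'dc' ignored (set empty)
final: {}; accept 1 not in set

Answer: REJECT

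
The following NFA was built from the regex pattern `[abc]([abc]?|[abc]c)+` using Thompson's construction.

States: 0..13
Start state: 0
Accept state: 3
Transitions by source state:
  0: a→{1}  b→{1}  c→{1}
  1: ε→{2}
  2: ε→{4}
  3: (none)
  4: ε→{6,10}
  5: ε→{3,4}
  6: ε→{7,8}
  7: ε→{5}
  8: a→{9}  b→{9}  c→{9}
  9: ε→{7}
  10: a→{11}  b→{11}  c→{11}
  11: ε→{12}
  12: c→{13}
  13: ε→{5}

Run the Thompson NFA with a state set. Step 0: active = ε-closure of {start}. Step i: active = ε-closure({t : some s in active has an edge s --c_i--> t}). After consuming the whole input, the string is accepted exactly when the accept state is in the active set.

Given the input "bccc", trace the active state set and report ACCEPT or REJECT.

initial (ε-close {0}): {0}
'b' @ 1: {1,2,3,4,5,6,7,8,10}  ✓accept
'c' @ 2: {3,4,5,6,7,8,9,10,11,12}  ✓accept
'c' @ 3: {3,4,5,6,7,8,9,10,11,12,13}  ✓accept
'c' @ 4: {3,4,5,6,7,8,9,10,11,12,13}  ✓accept
final: {3,4,5,6,7,8,9,10,11,12,13}; accept 3 in set

Answer: ACCEPT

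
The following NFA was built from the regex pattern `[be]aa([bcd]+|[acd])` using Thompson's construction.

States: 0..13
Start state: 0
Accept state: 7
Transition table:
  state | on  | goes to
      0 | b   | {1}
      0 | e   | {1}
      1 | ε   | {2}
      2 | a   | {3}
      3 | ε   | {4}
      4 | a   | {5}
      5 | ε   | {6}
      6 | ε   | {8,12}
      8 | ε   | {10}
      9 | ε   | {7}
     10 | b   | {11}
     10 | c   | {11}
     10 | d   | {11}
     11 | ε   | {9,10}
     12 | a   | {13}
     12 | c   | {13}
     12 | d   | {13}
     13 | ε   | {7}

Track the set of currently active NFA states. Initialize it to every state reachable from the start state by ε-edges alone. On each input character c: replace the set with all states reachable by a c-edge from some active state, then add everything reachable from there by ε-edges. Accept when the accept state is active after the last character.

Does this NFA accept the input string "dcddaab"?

initial (ε-close {0}): {0}
'd' @ 1: {}  — dead — no transitions
rest 'cddaab' ignored (set empty)
final: {}; accept 7 not in set

Answer: REJECT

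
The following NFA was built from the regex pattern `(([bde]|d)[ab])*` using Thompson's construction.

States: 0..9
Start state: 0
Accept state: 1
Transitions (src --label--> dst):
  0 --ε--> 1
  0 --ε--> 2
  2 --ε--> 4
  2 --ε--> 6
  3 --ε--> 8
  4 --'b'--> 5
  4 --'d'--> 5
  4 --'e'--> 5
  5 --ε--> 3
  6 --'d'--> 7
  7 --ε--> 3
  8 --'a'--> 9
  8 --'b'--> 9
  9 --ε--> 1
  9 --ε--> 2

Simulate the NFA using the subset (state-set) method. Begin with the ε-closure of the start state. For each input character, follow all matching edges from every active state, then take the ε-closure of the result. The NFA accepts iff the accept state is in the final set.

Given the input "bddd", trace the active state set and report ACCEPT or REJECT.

start: ε-closure({0}) = {0,1,2,4,6}
'b' @ 1: {3,5,8}
'd' @ 2: {}  — state set empty
rest 'dd' ignored (set empty)
final: {}; accept 1 not in set

Answer: REJECT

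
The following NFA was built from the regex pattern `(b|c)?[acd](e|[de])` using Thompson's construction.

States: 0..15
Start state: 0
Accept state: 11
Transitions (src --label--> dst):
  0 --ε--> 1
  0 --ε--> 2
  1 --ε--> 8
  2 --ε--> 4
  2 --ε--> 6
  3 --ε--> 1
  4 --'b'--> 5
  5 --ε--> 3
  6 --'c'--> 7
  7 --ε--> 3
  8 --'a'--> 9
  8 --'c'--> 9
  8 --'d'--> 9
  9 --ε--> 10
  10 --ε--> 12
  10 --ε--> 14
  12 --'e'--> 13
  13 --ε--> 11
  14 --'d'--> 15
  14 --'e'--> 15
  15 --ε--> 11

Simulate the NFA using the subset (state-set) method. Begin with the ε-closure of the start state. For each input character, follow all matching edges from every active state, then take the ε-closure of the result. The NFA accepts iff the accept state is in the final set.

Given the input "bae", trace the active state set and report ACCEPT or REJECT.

initial (ε-close {0}): {0,1,2,4,6,8}
'b' @ 1: {1,3,5,8}
'a' @ 2: {9,10,12,14}
'e' @ 3: {11,13,15}  [accepting]
end set {11,13,15} — state 11 in

Answer: ACCEPT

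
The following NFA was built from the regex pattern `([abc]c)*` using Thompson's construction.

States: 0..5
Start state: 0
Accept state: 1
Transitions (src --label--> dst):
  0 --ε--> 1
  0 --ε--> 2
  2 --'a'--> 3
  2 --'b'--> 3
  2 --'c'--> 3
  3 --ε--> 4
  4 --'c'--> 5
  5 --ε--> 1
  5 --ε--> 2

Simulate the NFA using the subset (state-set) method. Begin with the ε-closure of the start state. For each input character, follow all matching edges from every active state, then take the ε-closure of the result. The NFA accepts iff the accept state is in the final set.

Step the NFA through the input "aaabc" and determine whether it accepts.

Answer: REJECT

Steps:
initial (ε-close {0}): {0,1,2}
'a' @ 1: {3,4}
'a' @ 2: {}  — no active states
rest 'abc' ignored (set empty)
end set {} — state 1 not in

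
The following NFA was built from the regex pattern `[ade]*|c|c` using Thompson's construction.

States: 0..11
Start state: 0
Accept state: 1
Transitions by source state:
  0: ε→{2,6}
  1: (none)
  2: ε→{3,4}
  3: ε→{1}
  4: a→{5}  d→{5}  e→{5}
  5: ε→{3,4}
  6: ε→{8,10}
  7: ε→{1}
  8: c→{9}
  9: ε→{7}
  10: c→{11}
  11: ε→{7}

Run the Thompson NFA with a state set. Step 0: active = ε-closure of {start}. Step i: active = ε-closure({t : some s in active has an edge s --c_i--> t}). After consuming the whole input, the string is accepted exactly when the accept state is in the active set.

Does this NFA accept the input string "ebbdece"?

initial (ε-close {0}): {0,1,2,3,4,6,8,10}
'e' @ 1: {1,3,4,5}  [accepting]
'b' @ 2: {}  — no active states
rest 'bdece' ignored (set empty)
after full input: {}  (accept=1 not in)

Answer: REJECT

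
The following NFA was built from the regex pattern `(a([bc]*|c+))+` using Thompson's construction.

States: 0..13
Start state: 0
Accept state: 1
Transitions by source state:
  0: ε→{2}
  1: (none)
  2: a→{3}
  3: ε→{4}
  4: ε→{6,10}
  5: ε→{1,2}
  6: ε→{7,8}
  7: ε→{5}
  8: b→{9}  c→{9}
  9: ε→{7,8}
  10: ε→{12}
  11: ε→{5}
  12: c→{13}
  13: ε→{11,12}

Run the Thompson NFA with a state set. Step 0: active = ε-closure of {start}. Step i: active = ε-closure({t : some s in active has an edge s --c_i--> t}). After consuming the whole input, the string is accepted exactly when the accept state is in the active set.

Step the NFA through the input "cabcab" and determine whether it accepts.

Answer: REJECT

Steps:
start: ε-closure({0}) = {0,2}
'c' @ 1: {}  — state set empty
rest 'abcab' ignored (set empty)
final: {}; accept 1 not in set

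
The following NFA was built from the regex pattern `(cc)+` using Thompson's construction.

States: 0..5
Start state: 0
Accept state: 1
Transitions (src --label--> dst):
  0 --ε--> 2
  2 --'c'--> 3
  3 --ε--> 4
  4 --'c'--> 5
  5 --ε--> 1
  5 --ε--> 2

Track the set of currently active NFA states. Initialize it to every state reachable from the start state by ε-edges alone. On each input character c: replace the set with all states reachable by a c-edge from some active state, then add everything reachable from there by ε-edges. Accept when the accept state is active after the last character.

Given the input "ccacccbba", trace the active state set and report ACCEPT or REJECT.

Answer: REJECT

Derivation:
initial (ε-close {0}): {0,2}
'c' @ 1: {3,4}
'c' @ 2: {1,2,5}  [accepting]
'a' @ 3: {}  — state set empty
rest 'cccbba' ignored (set empty)
final: {}; accept 1 not in set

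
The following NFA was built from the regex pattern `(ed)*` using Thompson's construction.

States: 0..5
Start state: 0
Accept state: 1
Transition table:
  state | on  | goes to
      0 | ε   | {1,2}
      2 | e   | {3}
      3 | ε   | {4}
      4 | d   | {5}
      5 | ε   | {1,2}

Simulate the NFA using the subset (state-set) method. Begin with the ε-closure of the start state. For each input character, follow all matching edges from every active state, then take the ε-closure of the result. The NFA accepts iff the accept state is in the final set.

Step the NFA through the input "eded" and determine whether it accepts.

Answer: ACCEPT

Trace:
S₀ = ε-closure({0}) = {0,1,2}
'e' @ 1: {3,4}
'd' @ 2: {1,2,5}  (accept∈set)
'e' @ 3: {3,4}
'd' @ 4: {1,2,5}  (accept∈set)
after full input: {1,2,5}  (accept=1 in)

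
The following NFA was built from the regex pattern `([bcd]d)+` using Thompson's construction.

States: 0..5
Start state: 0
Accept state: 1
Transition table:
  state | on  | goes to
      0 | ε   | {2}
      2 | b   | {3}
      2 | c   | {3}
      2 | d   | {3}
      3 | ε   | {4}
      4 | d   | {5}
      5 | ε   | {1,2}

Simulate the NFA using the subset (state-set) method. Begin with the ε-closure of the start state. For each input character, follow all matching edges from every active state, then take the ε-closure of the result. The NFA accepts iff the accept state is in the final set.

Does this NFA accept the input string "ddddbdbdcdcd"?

S₀ = ε-closure({0}) = {0,2}
'd' @ 1: {3,4}
'd' @ 2: {1,2,5}  (accept∈set)
'd' @ 3: {3,4}
'd' @ 4: {1,2,5}  (accept∈set)
'b' @ 5: {3,4}
'd' @ 6: {1,2,5}  (accept∈set)
'b' @ 7: {3,4}
'd' @ 8: {1,2,5}  (accept∈set)
'c' @ 9: {3,4}
'd' @ 10: {1,2,5}  (accept∈set)
'c' @ 11: {3,4}
'd' @ 12: {1,2,5}  (accept∈set)
end set {1,2,5} — state 1 in

Answer: ACCEPT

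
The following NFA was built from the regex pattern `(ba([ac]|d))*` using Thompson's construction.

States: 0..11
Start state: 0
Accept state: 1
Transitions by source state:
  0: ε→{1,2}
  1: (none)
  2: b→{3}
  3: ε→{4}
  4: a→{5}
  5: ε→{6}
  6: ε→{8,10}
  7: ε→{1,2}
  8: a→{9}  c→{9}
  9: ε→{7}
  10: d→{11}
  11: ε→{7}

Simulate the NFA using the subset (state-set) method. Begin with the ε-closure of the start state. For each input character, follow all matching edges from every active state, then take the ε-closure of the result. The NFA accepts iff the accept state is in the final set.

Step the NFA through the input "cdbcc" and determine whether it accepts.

start: ε-closure({0}) = {0,1,2}
'c' @ 1: {}  — no active states
rest 'dbcc' ignored (set empty)
after full input: {}  (accept=1 not in)

Answer: REJECT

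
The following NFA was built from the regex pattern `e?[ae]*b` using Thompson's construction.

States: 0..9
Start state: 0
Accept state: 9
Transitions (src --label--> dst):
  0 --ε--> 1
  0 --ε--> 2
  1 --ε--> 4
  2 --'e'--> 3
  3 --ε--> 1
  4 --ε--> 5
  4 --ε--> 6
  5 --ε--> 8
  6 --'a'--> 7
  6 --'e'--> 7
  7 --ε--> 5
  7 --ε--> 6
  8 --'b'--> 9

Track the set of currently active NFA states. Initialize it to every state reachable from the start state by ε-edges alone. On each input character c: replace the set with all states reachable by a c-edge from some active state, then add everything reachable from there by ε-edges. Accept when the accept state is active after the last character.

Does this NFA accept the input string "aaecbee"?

initial (ε-close {0}): {0,1,2,4,5,6,8}
'a' @ 1: {5,6,7,8}
'a' @ 2: {5,6,7,8}
'e' @ 3: {5,6,7,8}
'c' @ 4: {}  — state set empty
rest 'bee' ignored (set empty)
after full input: {}  (accept=9 not in)

Answer: REJECT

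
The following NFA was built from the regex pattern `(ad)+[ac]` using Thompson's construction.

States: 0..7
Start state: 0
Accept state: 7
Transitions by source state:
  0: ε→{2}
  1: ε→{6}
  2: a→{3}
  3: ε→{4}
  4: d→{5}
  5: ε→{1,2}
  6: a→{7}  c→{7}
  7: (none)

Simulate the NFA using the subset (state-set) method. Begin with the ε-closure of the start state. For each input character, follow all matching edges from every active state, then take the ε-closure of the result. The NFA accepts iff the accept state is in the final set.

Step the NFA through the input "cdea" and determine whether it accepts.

start: ε-closure({0}) = {0,2}
'c' @ 1: {}  — no active states
rest 'dea' ignored (set empty)
after full input: {}  (accept=7 not in)

Answer: REJECT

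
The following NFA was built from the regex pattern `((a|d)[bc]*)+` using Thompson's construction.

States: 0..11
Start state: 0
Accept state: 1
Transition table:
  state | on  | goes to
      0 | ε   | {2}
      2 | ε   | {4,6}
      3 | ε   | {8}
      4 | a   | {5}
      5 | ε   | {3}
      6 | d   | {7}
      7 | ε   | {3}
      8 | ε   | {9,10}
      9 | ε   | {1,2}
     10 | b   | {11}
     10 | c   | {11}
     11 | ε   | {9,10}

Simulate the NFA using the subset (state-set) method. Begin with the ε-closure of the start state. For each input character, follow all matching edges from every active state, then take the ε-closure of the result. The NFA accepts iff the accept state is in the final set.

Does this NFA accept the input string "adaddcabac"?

Answer: ACCEPT

Trace:
initial (ε-close {0}): {0,2,4,6}
'a' @ 1: {1,2,3,4,5,6,8,9,10}  (accept∈set)
'd' @ 2: {1,2,3,4,6,7,8,9,10}  (accept∈set)
'a' @ 3: {1,2,3,4,5,6,8,9,10}  (accept∈set)
'd' @ 4: {1,2,3,4,6,7,8,9,10}  (accept∈set)
'd' @ 5: {1,2,3,4,6,7,8,9,10}  (accept∈set)
'c' @ 6: {1,2,4,6,9,10,11}  (accept∈set)
'a' @ 7: {1,2,3,4,5,6,8,9,10}  (accept∈set)
'b' @ 8: {1,2,4,6,9,10,11}  (accept∈set)
'a' @ 9: {1,2,3,4,5,6,8,9,10}  (accept∈set)
'c' @ 10: {1,2,4,6,9,10,11}  (accept∈set)
end set {1,2,4,6,9,10,11} — state 1 in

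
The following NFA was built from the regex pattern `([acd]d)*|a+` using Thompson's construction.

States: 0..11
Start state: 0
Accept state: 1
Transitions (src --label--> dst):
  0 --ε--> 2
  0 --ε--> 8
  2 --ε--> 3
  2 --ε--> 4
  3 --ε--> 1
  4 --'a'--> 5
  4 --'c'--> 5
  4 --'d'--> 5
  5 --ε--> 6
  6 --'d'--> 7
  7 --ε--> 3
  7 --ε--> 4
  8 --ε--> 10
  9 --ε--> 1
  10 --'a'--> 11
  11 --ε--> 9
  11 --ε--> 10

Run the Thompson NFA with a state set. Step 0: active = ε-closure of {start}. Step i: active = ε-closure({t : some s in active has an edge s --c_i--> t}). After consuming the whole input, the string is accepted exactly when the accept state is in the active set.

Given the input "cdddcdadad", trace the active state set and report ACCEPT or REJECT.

S₀ = ε-closure({0}) = {0,1,2,3,4,8,10}
'c' @ 1: {5,6}
'd' @ 2: {1,3,4,7}  ✓accept
'd' @ 3: {5,6}
'd' @ 4: {1,3,4,7}  ✓accept
'c' @ 5: {5,6}
'd' @ 6: {1,3,4,7}  ✓accept
'a' @ 7: {5,6}
'd' @ 8: {1,3,4,7}  ✓accept
'a' @ 9: {5,6}
'd' @ 10: {1,3,4,7}  ✓accept
end set {1,3,4,7} — state 1 in

Answer: ACCEPT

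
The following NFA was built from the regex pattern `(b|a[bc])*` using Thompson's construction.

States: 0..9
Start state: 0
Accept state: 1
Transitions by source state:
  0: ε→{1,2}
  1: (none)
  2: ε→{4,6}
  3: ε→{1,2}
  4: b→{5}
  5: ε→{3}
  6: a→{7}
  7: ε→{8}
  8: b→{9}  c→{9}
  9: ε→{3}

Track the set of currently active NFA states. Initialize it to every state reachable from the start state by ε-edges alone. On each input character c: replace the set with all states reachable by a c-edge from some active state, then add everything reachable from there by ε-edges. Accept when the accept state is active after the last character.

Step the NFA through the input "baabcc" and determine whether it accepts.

initial (ε-close {0}): {0,1,2,4,6}
'b' @ 1: {1,2,3,4,5,6}  [accepting]
'a' @ 2: {7,8}
'a' @ 3: {}  — no active states
rest 'bcc' ignored (set empty)
end set {} — state 1 not in

Answer: REJECT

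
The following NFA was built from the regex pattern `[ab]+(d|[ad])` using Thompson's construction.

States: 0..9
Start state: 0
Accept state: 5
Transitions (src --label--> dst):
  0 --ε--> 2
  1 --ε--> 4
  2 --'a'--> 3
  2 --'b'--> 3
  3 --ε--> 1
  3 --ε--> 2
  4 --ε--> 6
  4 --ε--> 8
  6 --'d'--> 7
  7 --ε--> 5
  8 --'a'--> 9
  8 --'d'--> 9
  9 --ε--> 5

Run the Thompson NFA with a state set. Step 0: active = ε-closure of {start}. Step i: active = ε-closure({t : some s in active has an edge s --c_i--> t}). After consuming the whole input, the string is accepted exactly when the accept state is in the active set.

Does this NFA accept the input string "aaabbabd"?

Answer: ACCEPT

Trace:
initial (ε-close {0}): {0,2}
'a' @ 1: {1,2,3,4,6,8}
'a' @ 2: {1,2,3,4,5,6,8,9}  [accepting]
'a' @ 3: {1,2,3,4,5,6,8,9}  [accepting]
'b' @ 4: {1,2,3,4,6,8}
'b' @ 5: {1,2,3,4,6,8}
'a' @ 6: {1,2,3,4,5,6,8,9}  [accepting]
'b' @ 7: {1,2,3,4,6,8}
'd' @ 8: {5,7,9}  [accepting]
end set {5,7,9} — state 5 in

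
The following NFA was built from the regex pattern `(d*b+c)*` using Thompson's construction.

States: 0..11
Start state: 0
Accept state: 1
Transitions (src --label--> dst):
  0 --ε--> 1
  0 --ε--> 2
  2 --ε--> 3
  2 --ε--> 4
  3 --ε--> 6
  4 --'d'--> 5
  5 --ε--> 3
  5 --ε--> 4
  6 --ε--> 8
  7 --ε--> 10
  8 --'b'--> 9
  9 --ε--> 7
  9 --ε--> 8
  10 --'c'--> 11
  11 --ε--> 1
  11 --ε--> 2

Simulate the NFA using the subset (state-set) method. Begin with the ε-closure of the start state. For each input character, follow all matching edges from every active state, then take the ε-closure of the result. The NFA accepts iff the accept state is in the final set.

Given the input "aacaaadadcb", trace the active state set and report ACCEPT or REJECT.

initial (ε-close {0}): {0,1,2,3,4,6,8}
'a' @ 1: {}  — dead — no transitions
rest 'acaaadadcb' ignored (set empty)
final: {}; accept 1 not in set

Answer: REJECT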